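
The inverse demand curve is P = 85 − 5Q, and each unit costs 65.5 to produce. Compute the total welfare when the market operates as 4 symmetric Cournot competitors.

With 4 symmetric Cournot firms, each firm's FOC gives 85 − 25q = 65.5, so q = 0.78, Q = 4·0.78 = 3.12, and P = 69.4.
CS = ½·(85 − 69.4)·3.12 = 24.336; PS = (69.4 − 65.5)·3.12 = 12.168; TS = 36.504.

TS = 36.504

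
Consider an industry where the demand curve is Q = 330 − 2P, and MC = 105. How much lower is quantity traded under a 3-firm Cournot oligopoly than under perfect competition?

Inverting demand: P = 165 − 0.5Q.
Perfect competition: P = MC = 105, so 165 − 0.5Q = 105 and Q = 120.
In a 3-firm Cournot equilibrium, symmetry and the first-order condition give q = (165 − 105)/(2) = 30. So Q = 90 and P = 120.
Change in quantity traded: 90 − 120 = −30.

Quantity traded falls by 30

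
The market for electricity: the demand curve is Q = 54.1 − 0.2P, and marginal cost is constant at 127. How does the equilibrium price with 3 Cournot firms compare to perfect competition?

Inverting demand: P = 270.5 − 5Q.
With 3 symmetric Cournot firms, each firm's FOC gives 270.5 − 20q = 127, so q = 7.175, Q = 3·7.175 = 21.525, and P = 162.875.
Under competition P = MC = 127, so Q = (270.5 − 127)/5 = 28.7.

Cournot: P = 162.875; Competition: P = 127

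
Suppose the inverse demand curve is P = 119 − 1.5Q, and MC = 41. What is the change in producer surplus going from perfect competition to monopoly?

Competitive firms price at marginal cost: P = 41, giving Q = 52.
PS = (41 − 41)·52 = 0.
A monopolist chooses Q where MR = MC. MR = 119 − 3Q; setting this equal to 41 gives Q = 26 and P = 80.
PS = (80 − 41)·26 = 1014.
Change in producer surplus: 1014 − 0 = 1014.

PS rises by 1014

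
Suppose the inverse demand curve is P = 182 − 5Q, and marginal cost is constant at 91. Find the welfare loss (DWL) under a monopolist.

Under competition P = MC = 91, so Q = (182 − 91)/5 = 18.2.
A monopolist chooses Q where MR = MC. MR = 182 − 10Q; setting this equal to 91 gives Q = 9.1 and P = 136.5.
DWL is the triangle between Q = 9.1 and Q = 18.2: ½·(18.2 − 9.1)·(136.5 − 91) = 207.025.

DWL = 207.025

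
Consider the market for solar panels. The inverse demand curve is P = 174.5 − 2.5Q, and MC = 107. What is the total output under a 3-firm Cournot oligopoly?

Q = 20.25

In a 3-firm Cournot equilibrium, symmetry and the first-order condition give q = (174.5 − 107)/(10) = 6.75. So Q = 20.25 and P = 123.875.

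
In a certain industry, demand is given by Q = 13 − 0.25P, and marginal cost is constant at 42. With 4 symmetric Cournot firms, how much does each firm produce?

Inverting demand: P = 52 − 4Q.
With 4 symmetric Cournot firms, each firm's FOC gives 52 − 20q = 42, so q = 0.5, Q = 4·0.5 = 2, and P = 44.

q_i = 0.5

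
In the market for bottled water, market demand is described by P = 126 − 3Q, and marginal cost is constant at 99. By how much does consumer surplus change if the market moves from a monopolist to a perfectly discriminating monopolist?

Consumer surplus falls by 30.375

Monopoly sets MR = MC: 126 − 6Q = 99 ⇒ Q = 4.5, P = 126 − 3·4.5 = 112.5.
CS = ½·(126 − 112.5)·4.5 = 30.375.
A perfectly discriminating monopolist sells every unit with P(Q) ≥ MC(Q), so output equals the competitive quantity Q = 9. Each buyer pays their reservation price, so CS = 0 and the firm captures all surplus.
CS = 0.
Change in consumer surplus: 0 − 30.375 = −30.375.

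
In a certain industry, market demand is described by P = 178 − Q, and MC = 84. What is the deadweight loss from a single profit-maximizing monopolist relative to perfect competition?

DWL = 1104.5

Under competition P = MC = 84, so Q = (178 − 84)/1 = 94.
The monopolist equates marginal revenue to marginal cost: 178 − 2Q = 84, so Q = 47. From demand, P = 131.
DWL is the triangle between Q = 47 and Q = 94: ½·(94 − 47)·(131 − 84) = 1104.5.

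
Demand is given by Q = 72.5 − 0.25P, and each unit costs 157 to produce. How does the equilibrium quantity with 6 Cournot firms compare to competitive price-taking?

Cournot: Q = 28.5; Competition: Q = 33.25

Inverting demand: P = 290 − 4Q.
In a 6-firm Cournot equilibrium, symmetry and the first-order condition give q = (290 − 157)/(28) = 4.75. So Q = 28.5 and P = 176.
Perfect competition: P = MC = 157, so 290 − 4Q = 157 and Q = 33.25.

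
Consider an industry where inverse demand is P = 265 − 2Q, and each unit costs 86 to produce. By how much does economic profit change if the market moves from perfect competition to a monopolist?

Competitive firms price at marginal cost: P = 86, giving Q = 89.5.
Profit = (86 − 86)·89.5 = 0.
The monopolist equates marginal revenue to marginal cost: 265 − 4Q = 86, so Q = 44.75. From demand, P = 175.5.
Profit = (175.5 − 86)·44.75 = 4005.125.
Change in economic profit: 4005.125 − 0 = 4005.125.

π rises by 4005.125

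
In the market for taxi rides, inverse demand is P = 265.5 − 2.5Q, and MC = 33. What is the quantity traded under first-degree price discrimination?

With perfect price discrimination, output is the efficient level Q = 93 (where demand meets MC), but every buyer pays their willingness to pay: CS = 0 and PS = total surplus.

Q = 93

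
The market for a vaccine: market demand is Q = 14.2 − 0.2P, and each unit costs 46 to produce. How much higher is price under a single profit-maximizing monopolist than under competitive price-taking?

P rises by 12.5

Inverting demand: P = 71 − 5Q.
Perfect competition: P = MC = 46, so 71 − 5Q = 46 and Q = 5.
Monopoly sets MR = MC: 71 − 10Q = 46 ⇒ Q = 2.5, P = 71 − 5·2.5 = 58.5.
Change in price: 58.5 − 46 = 12.5.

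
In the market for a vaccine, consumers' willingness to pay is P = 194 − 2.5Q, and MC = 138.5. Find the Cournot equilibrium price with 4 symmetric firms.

With 4 symmetric Cournot firms, each firm's FOC gives 194 − 12.5q = 138.5, so q = 4.44, Q = 4·4.44 = 17.76, and P = 149.6.

P = 149.6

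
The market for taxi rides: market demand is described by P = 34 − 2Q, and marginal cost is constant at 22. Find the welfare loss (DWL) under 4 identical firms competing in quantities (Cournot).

DWL = 1.44

Competitive firms price at marginal cost: P = 22, giving Q = 6.
Cournot with 4 identical firms: the symmetric best-response condition is 34 − 10q = 22. Each firm produces q = 1.2, total output Q = 4.8, price P = 24.4.
DWL is the triangle between Q = 4.8 and Q = 6: ½·(6 − 4.8)·(24.4 − 22) = 1.44.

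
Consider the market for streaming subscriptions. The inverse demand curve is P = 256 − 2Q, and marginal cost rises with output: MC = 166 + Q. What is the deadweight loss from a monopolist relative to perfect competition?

DWL = 216

Competitive equilibrium sets price equal to marginal cost: 256 − 2Q = 166 + Q, so Q = 30 and P = 196.
A monopolist chooses Q where MR = MC. MR = 256 − 4Q; setting this equal to 166 + Q gives Q = 18 and P = 220.
CS = ½·(256 − 196)·30 = 900; PS = (196·30 − 166·30 − ½·1·30²) = 450; TS = 1350.
CS = ½·(256 − 220)·18 = 324; PS = (220·18 − 166·18 − ½·1·18²) = 810; TS = 1134.
DWL = 1350 − 1134 = 216.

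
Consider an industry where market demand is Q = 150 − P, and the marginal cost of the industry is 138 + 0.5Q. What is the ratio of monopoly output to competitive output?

Inverting demand: P = 150 − Q.
Monopoly sets MR = MC: 150 − 2Q = 138 + 0.5Q ⇒ Q = 4.8, P = 150 − 4.8 = 145.2.
Under competition P = MC: 150 − Q = 138 + 0.5Q ⇒ Q = 8, P = 142.
Ratio Q_m/Q_c = 4.8/8 = 0.6.

Q_m/Q_c = 0.6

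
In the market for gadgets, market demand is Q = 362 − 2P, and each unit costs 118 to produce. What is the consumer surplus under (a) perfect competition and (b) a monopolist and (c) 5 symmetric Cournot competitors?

Competition: CS = 3969; Monopoly: CS = 992.25; Cournot: CS = 2756.25

Inverting demand: P = 181 − 0.5Q.
Perfect competition: P = MC = 118, so 181 − 0.5Q = 118 and Q = 126.
CS = ½·(181 − 118)·126 = 3969.
A monopolist chooses Q where MR = MC. MR = 181 − Q; setting this equal to 118 gives Q = 63 and P = 149.5.
CS = ½·(181 − 149.5)·63 = 992.25.
In a 5-firm Cournot equilibrium, symmetry and the first-order condition give q = (181 − 118)/(3) = 21. So Q = 105 and P = 128.5.
CS = ½·(181 − 128.5)·105 = 2756.25.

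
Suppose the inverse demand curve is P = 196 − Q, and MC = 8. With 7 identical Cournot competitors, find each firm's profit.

π_i = 552.25

With 7 symmetric Cournot firms, each firm's FOC gives 196 − 8q = 8, so q = 23.5, Q = 7·23.5 = 164.5, and P = 31.5.
Each firm's profit = (31.5 − 8)·23.5 = 552.25.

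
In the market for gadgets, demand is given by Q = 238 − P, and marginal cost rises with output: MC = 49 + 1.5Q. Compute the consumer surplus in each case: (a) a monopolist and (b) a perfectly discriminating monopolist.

Monopoly: CS = 1458; Perfect PD: CS = 0

Inverting demand: P = 238 − Q.
Monopoly sets MR = MC: 238 − 2Q = 49 + 1.5Q ⇒ Q = 54, P = 238 − 54 = 184.
CS = ½·(238 − 184)·54 = 1458.
A perfectly discriminating monopolist sells every unit with P(Q) ≥ MC(Q), so output equals the competitive quantity Q = 75.6. Each buyer pays their reservation price, so CS = 0 and the firm captures all surplus.
CS = 0.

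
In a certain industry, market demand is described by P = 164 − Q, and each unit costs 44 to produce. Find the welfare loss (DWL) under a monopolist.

Under competition P = MC = 44, so Q = (164 − 44)/1 = 120.
Monopoly sets MR = MC: 164 − 2Q = 44 ⇒ Q = 60, P = 164 − 60 = 104.
DWL is the triangle between Q = 60 and Q = 120: ½·(120 − 60)·(104 − 44) = 1800.

DWL = 1800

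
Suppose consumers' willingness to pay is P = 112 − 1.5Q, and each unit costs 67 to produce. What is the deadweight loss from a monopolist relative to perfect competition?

DWL = 168.75

Under competition P = MC = 67, so Q = (112 − 67)/1.5 = 30.
The monopolist equates marginal revenue to marginal cost: 112 − 3Q = 67, so Q = 15. From demand, P = 89.5.
DWL is the triangle between Q = 15 and Q = 30: ½·(30 − 15)·(89.5 − 67) = 168.75.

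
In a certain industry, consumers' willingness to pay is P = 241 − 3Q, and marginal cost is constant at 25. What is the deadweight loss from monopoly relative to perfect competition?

Perfect competition: P = MC = 25, so 241 − 3Q = 25 and Q = 72.
A monopolist chooses Q where MR = MC. MR = 241 − 6Q; setting this equal to 25 gives Q = 36 and P = 133.
DWL is the triangle between Q = 36 and Q = 72: ½·(72 − 36)·(133 − 25) = 1944.

DWL = 1944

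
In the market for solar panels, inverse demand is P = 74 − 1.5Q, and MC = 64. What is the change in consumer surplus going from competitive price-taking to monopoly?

CS falls by 25

Under competition P = MC = 64, so Q = (74 − 64)/1.5 = 20/3.
CS = ½·(74 − 64)·20/3 = 100/3.
The monopolist equates marginal revenue to marginal cost: 74 − 3Q = 64, so Q = 10/3. From demand, P = 69.
CS = ½·(74 − 69)·10/3 = 25/3.
Change in consumer surplus: 25/3 − 100/3 = −25.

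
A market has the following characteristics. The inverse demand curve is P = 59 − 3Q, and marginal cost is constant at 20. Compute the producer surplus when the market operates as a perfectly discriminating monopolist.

PS = 253.5

With perfect price discrimination, output is the efficient level Q = 13 (where demand meets MC), but every buyer pays their willingness to pay: CS = 0 and PS = total surplus.
PS = ½·(59 − 20)·13 = 253.5.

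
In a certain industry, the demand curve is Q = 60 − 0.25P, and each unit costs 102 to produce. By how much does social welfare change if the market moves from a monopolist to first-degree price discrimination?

Inverting demand: P = 240 − 4Q.
The monopolist equates marginal revenue to marginal cost: 240 − 8Q = 102, so Q = 17.25. From demand, P = 171.
CS = ½·(240 − 171)·17.25 = 595.125; PS = (171 − 102)·17.25 = 1190.25; TS = 1785.375.
Under first-degree price discrimination the firm charges each unit its demand price and produces up to where P = MC, i.e. Q = 34.5. Consumer surplus is zero; producer surplus equals total surplus.
TS = 2380.5 (equal to competitive TS).
Change in social welfare: 2380.5 − 1785.375 = 595.125.

Social welfare rises by 595.125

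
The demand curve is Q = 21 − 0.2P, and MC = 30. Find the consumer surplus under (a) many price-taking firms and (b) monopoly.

Inverting demand: P = 105 − 5Q.
Perfect competition: P = MC = 30, so 105 − 5Q = 30 and Q = 15.
CS = ½·(105 − 30)·15 = 562.5.
A monopolist chooses Q where MR = MC. MR = 105 − 10Q; setting this equal to 30 gives Q = 7.5 and P = 67.5.
CS = ½·(105 − 67.5)·7.5 = 140.625.

Competition: CS = 562.5; Monopoly: CS = 140.625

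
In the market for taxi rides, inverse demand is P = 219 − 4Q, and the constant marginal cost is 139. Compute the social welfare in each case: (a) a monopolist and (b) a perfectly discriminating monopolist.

Monopoly sets MR = MC: 219 − 8Q = 139 ⇒ Q = 10, P = 219 − 4·10 = 179.
CS = ½·(219 − 179)·10 = 200; PS = (179 − 139)·10 = 400; TS = 600.
A perfectly discriminating monopolist sells every unit with P(Q) ≥ MC(Q), so output equals the competitive quantity Q = 20. Each buyer pays their reservation price, so CS = 0 and the firm captures all surplus.
TS = 800 (equal to competitive TS).

Monopoly: TS = 600; Perfect PD: TS = 800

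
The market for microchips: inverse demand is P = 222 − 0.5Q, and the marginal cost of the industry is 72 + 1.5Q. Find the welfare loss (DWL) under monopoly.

Under competition P = MC: 222 − 0.5Q = 72 + 1.5Q ⇒ Q = 75, P = 184.5.
A monopolist chooses Q where MR = MC. MR = 222 − Q; setting this equal to 72 + 1.5Q gives Q = 60 and P = 192.
CS = ½·(222 − 184.5)·75 = 1406.25; PS = (184.5·75 − 72·75 − ½·1.5·75²) = 4218.75; TS = 5625.
CS = ½·(222 − 192)·60 = 900; PS = (192·60 − 72·60 − ½·1.5·60²) = 4500; TS = 5400.
DWL = 5625 − 5400 = 225.

DWL = 225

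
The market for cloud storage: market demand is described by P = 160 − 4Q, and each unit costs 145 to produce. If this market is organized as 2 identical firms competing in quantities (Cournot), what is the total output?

In a 2-firm Cournot equilibrium, symmetry and the first-order condition give q = (160 − 145)/(12) = 1.25. So Q = 2.5 and P = 150.

Q = 2.5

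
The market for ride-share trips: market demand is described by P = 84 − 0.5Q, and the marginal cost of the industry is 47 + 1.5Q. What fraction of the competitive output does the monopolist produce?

Q_m/Q_c = 0.8

A monopolist chooses Q where MR = MC. MR = 84 − Q; setting this equal to 47 + 1.5Q gives Q = 14.8 and P = 76.6.
Competitive equilibrium sets price equal to marginal cost: 84 − 0.5Q = 47 + 1.5Q, so Q = 18.5 and P = 74.75.
Ratio Q_m/Q_c = 14.8/18.5 = 0.8.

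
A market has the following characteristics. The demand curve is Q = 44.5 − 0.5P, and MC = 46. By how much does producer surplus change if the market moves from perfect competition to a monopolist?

Producer surplus rises by 231.125

Inverting demand: P = 89 − 2Q.
Perfect competition: P = MC = 46, so 89 − 2Q = 46 and Q = 21.5.
PS = (46 − 46)·21.5 = 0.
A monopolist chooses Q where MR = MC. MR = 89 − 4Q; setting this equal to 46 gives Q = 10.75 and P = 67.5.
PS = (67.5 − 46)·10.75 = 231.125.
Change in producer surplus: 231.125 − 0 = 231.125.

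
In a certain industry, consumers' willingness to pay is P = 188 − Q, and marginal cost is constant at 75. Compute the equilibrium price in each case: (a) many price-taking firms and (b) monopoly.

Competitive firms price at marginal cost: P = 75, giving Q = 113.
Monopoly sets MR = MC: 188 − 2Q = 75 ⇒ Q = 56.5, P = 188 − 56.5 = 131.5.

Competition: P = 75; Monopoly: P = 131.5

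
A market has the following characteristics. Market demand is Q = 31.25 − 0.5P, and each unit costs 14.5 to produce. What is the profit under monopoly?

Profit = 288

Inverting demand: P = 62.5 − 2Q.
A monopolist chooses Q where MR = MC. MR = 62.5 − 4Q; setting this equal to 14.5 gives Q = 12 and P = 38.5.
Profit = (38.5 − 14.5)·12 = 288.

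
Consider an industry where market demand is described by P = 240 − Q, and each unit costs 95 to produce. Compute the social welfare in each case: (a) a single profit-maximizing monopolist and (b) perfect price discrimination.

The monopolist equates marginal revenue to marginal cost: 240 − 2Q = 95, so Q = 72.5. From demand, P = 167.5.
CS = ½·(240 − 167.5)·72.5 = 2628.125; PS = (167.5 − 95)·72.5 = 5256.25; TS = 7884.375.
With perfect price discrimination, output is the efficient level Q = 145 (where demand meets MC), but every buyer pays their willingness to pay: CS = 0 and PS = total surplus.
TS = 10512.5 (equal to competitive TS).

Monopoly: TS = 7884.375; Perfect PD: TS = 10512.5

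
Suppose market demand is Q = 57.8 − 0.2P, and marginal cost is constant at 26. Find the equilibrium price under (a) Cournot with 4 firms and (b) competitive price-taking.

Cournot: P = 78.6; Competition: P = 26

Inverting demand: P = 289 − 5Q.
In a 4-firm Cournot equilibrium, symmetry and the first-order condition give q = (289 − 26)/(25) = 10.52. So Q = 42.08 and P = 78.6.
Under competition P = MC = 26, so Q = (289 − 26)/5 = 52.6.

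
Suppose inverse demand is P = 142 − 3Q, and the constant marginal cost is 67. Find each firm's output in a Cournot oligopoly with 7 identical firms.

With 7 symmetric Cournot firms, each firm's FOC gives 142 − 24q = 67, so q = 3.125, Q = 7·3.125 = 21.875, and P = 76.375.

q_i = 3.125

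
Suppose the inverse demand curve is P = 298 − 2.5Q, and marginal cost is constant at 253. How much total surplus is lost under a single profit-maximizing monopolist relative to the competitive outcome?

DWL = 101.25

Competitive firms price at marginal cost: P = 253, giving Q = 18.
The monopolist equates marginal revenue to marginal cost: 298 − 5Q = 253, so Q = 9. From demand, P = 275.5.
DWL is the triangle between Q = 9 and Q = 18: ½·(18 − 9)·(275.5 − 253) = 101.25.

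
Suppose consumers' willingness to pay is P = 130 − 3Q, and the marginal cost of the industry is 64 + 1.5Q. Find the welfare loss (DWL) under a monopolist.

Competitive equilibrium sets price equal to marginal cost: 130 − 3Q = 64 + 1.5Q, so Q = 44/3 and P = 86.
Monopoly sets MR = MC: 130 − 6Q = 64 + 1.5Q ⇒ Q = 8.8, P = 130 − 3·8.8 = 103.6.
CS = ½·(130 − 86)·44/3 = 968/3; PS = (86·44/3 − 64·44/3 − ½·1.5·(44/3)²) = 484/3; TS = 484.
CS = ½·(130 − 103.6)·8.8 = 116.16; PS = (103.6·8.8 − 64·8.8 − ½·1.5·8.8²) = 290.4; TS = 406.56.
DWL = 484 − 406.56 = 77.44.

DWL = 77.44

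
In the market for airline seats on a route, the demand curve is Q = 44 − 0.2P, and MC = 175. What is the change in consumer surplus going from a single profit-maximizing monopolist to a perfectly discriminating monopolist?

Inverting demand: P = 220 − 5Q.
A monopolist chooses Q where MR = MC. MR = 220 − 10Q; setting this equal to 175 gives Q = 4.5 and P = 197.5.
CS = ½·(220 − 197.5)·4.5 = 50.625.
With perfect price discrimination, output is the efficient level Q = 9 (where demand meets MC), but every buyer pays their willingness to pay: CS = 0 and PS = total surplus.
CS = 0.
Change in consumer surplus: 0 − 50.625 = −50.625.

CS falls by 50.625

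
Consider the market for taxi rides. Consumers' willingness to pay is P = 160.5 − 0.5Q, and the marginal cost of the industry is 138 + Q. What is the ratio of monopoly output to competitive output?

Q_m/Q_c = 0.75

Monopoly sets MR = MC: 160.5 − Q = 138 + Q ⇒ Q = 11.25, P = 160.5 − 0.5·11.25 = 154.875.
Competitive equilibrium sets price equal to marginal cost: 160.5 − 0.5Q = 138 + Q, so Q = 15 and P = 153.
Ratio Q_m/Q_c = 11.25/15 = 0.75.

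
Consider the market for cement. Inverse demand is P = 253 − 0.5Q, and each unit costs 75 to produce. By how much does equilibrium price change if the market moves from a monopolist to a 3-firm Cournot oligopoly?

P falls by 44.5

A monopolist chooses Q where MR = MC. MR = 253 − Q; setting this equal to 75 gives Q = 178 and P = 164.
In a 3-firm Cournot equilibrium, symmetry and the first-order condition give q = (253 − 75)/(2) = 89. So Q = 267 and P = 119.5.
Change in equilibrium price: 119.5 − 164 = −44.5.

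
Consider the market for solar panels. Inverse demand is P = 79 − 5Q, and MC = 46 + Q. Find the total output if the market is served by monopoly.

Q = 3

The monopolist equates marginal revenue to marginal cost: 79 − 10Q = 46 + Q, so Q = 3. From demand, P = 64.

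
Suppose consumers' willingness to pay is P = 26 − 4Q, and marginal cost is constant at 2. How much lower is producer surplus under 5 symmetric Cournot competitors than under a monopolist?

Producer surplus falls by 16

A monopolist chooses Q where MR = MC. MR = 26 − 8Q; setting this equal to 2 gives Q = 3 and P = 14.
PS = (14 − 2)·3 = 36.
In a 5-firm Cournot equilibrium, symmetry and the first-order condition give q = (26 − 2)/(24) = 1. So Q = 5 and P = 6.
PS = (6 − 2)·5 = 20.
Change in producer surplus: 20 − 36 = −16.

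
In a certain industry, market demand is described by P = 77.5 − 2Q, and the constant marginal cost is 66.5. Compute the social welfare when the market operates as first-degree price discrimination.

TS = 30.25

With perfect price discrimination, output is the efficient level Q = 5.5 (where demand meets MC), but every buyer pays their willingness to pay: CS = 0 and PS = total surplus.
TS = 30.25 (equal to competitive TS).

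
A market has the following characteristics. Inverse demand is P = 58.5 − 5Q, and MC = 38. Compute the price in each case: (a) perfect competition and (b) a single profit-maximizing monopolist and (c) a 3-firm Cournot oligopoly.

Competition: P = 38; Monopoly: P = 48.25; Cournot: P = 43.125

Under competition P = MC = 38, so Q = (58.5 − 38)/5 = 4.1.
The monopolist equates marginal revenue to marginal cost: 58.5 − 10Q = 38, so Q = 2.05. From demand, P = 48.25.
Cournot with 3 identical firms: the symmetric best-response condition is 58.5 − 20q = 38. Each firm produces q = 1.025, total output Q = 3.075, price P = 43.125.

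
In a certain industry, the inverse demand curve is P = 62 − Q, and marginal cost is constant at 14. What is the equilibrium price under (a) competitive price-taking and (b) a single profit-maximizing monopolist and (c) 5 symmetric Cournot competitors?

Under competition P = MC = 14, so Q = (62 − 14)/1 = 48.
The monopolist equates marginal revenue to marginal cost: 62 − 2Q = 14, so Q = 24. From demand, P = 38.
In a 5-firm Cournot equilibrium, symmetry and the first-order condition give q = (62 − 14)/(6) = 8. So Q = 40 and P = 22.

Competition: P = 14; Monopoly: P = 38; Cournot: P = 22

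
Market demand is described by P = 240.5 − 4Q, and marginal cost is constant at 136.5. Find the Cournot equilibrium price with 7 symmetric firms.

With 7 symmetric Cournot firms, each firm's FOC gives 240.5 − 32q = 136.5, so q = 3.25, Q = 7·3.25 = 22.75, and P = 149.5.

P = 149.5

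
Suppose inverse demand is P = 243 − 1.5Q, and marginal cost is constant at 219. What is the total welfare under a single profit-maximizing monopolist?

TS = 144

Monopoly sets MR = MC: 243 − 3Q = 219 ⇒ Q = 8, P = 243 − 1.5·8 = 231.
CS = ½·(243 − 231)·8 = 48; PS = (231 − 219)·8 = 96; TS = 144.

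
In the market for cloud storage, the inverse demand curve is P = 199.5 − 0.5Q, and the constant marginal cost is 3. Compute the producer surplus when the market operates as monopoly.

PS = 19306.125

A monopolist chooses Q where MR = MC. MR = 199.5 − Q; setting this equal to 3 gives Q = 196.5 and P = 101.25.
PS = (101.25 − 3)·196.5 = 19306.125.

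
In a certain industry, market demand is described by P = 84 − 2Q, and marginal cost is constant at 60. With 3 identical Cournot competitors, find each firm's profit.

With 3 symmetric Cournot firms, each firm's FOC gives 84 − 8q = 60, so q = 3, Q = 3·3 = 9, and P = 66.
Each firm's profit = (66 − 60)·3 = 18.

π_i = 18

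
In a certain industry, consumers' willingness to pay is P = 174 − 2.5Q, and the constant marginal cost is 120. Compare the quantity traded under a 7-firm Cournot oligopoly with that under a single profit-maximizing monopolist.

Cournot: Q = 18.9; Monopoly: Q = 10.8

In a 7-firm Cournot equilibrium, symmetry and the first-order condition give q = (174 − 120)/(20) = 2.7. So Q = 18.9 and P = 126.75.
Monopoly sets MR = MC: 174 − 5Q = 120 ⇒ Q = 10.8, P = 174 − 2.5·10.8 = 147.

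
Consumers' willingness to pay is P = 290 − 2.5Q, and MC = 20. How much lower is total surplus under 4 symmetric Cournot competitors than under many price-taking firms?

Total surplus falls by 583.2

Competitive firms price at marginal cost: P = 20, giving Q = 108.
CS = ½·(290 − 20)·108 = 14580; PS = (20 − 20)·108 = 0; TS = 14580.
Cournot with 4 identical firms: the symmetric best-response condition is 290 − 12.5q = 20. Each firm produces q = 21.6, total output Q = 86.4, price P = 74.
CS = ½·(290 − 74)·86.4 = 9331.2; PS = (74 − 20)·86.4 = 4665.6; TS = 13996.8.
Change in total surplus: 13996.8 − 14580 = −583.2.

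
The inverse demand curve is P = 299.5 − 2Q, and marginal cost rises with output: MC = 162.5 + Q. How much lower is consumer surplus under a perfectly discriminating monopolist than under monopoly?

A monopolist chooses Q where MR = MC. MR = 299.5 − 4Q; setting this equal to 162.5 + Q gives Q = 27.4 and P = 244.7.
CS = ½·(299.5 − 244.7)·27.4 = 750.76.
Under first-degree price discrimination the firm charges each unit its demand price and produces up to where P = MC, i.e. Q = 137/3. Consumer surplus is zero; producer surplus equals total surplus.
CS = 0.
Change in consumer surplus: 0 − 750.76 = −750.76.

Consumer surplus falls by 750.76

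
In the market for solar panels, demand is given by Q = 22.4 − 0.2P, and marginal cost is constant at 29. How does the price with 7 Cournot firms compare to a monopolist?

Cournot: P = 39.375; Monopoly: P = 70.5

Inverting demand: P = 112 − 5Q.
With 7 symmetric Cournot firms, each firm's FOC gives 112 − 40q = 29, so q = 2.075, Q = 7·2.075 = 14.525, and P = 39.375.
Monopoly sets MR = MC: 112 − 10Q = 29 ⇒ Q = 8.3, P = 112 − 5·8.3 = 70.5.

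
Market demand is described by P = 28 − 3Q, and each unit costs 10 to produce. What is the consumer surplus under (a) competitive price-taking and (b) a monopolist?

Competition: CS = 54; Monopoly: CS = 13.5

Under competition P = MC = 10, so Q = (28 − 10)/3 = 6.
CS = ½·(28 − 10)·6 = 54.
Monopoly sets MR = MC: 28 − 6Q = 10 ⇒ Q = 3, P = 28 − 3·3 = 19.
CS = ½·(28 − 19)·3 = 13.5.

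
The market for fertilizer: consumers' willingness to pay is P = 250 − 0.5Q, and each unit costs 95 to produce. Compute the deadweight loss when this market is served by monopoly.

Perfect competition: P = MC = 95, so 250 − 0.5Q = 95 and Q = 310.
The monopolist equates marginal revenue to marginal cost: 250 − Q = 95, so Q = 155. From demand, P = 172.5.
DWL is the triangle between Q = 155 and Q = 310: ½·(310 − 155)·(172.5 − 95) = 6006.25.

DWL = 6006.25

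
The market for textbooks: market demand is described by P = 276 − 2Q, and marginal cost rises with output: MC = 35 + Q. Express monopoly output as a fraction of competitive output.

A monopolist chooses Q where MR = MC. MR = 276 − 4Q; setting this equal to 35 + Q gives Q = 48.2 and P = 179.6.
Competitive equilibrium sets price equal to marginal cost: 276 − 2Q = 35 + Q, so Q = 241/3 and P = 346/3.
Ratio Q_m/Q_c = 48.2/(241/3) = 0.6.

Q_m/Q_c = 0.6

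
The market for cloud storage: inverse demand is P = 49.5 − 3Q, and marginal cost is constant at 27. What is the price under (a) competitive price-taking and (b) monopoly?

Competition: P = 27; Monopoly: P = 38.25

Competitive firms price at marginal cost: P = 27, giving Q = 7.5.
Monopoly sets MR = MC: 49.5 − 6Q = 27 ⇒ Q = 3.75, P = 49.5 − 3·3.75 = 38.25.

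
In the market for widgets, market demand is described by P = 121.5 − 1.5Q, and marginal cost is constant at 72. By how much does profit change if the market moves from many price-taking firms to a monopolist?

Profit rises by 408.375

Perfect competition: P = MC = 72, so 121.5 − 1.5Q = 72 and Q = 33.
Profit = (72 − 72)·33 = 0.
The monopolist equates marginal revenue to marginal cost: 121.5 − 3Q = 72, so Q = 16.5. From demand, P = 96.75.
Profit = (96.75 − 72)·16.5 = 408.375.
Change in profit: 408.375 − 0 = 408.375.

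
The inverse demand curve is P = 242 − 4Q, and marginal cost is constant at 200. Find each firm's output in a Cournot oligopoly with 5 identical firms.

q_i = 1.75

In a 5-firm Cournot equilibrium, symmetry and the first-order condition give q = (242 − 200)/(24) = 1.75. So Q = 8.75 and P = 207.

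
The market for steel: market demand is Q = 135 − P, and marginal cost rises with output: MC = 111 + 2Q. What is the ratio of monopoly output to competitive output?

Inverting demand: P = 135 − Q.
The monopolist equates marginal revenue to marginal cost: 135 − 2Q = 111 + 2Q, so Q = 6. From demand, P = 129.
Competitive equilibrium sets price equal to marginal cost: 135 − Q = 111 + 2Q, so Q = 8 and P = 127.
Ratio Q_m/Q_c = 6/8 = 0.75.

Q_m/Q_c = 0.75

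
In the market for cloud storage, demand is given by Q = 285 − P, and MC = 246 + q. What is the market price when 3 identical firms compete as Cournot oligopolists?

P = 261.6

Inverting demand: P = 285 − Q.
With 3 symmetric Cournot firms, each firm's FOC gives 285 − 4q = 246 + q, so q = 7.8, Q = 3·7.8 = 23.4, and P = 261.6.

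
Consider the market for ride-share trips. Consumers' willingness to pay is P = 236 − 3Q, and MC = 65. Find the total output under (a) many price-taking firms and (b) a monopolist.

Under competition P = MC = 65, so Q = (236 − 65)/3 = 57.
Monopoly sets MR = MC: 236 − 6Q = 65 ⇒ Q = 28.5, P = 236 − 3·28.5 = 150.5.

Competition: Q = 57; Monopoly: Q = 28.5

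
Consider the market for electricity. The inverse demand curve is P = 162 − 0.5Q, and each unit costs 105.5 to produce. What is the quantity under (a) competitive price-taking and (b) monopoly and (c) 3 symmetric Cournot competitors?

Competition: Q = 113; Monopoly: Q = 56.5; Cournot: Q = 84.75

Competitive firms price at marginal cost: P = 105.5, giving Q = 113.
The monopolist equates marginal revenue to marginal cost: 162 − Q = 105.5, so Q = 56.5. From demand, P = 133.75.
In a 3-firm Cournot equilibrium, symmetry and the first-order condition give q = (162 − 105.5)/(2) = 28.25. So Q = 84.75 and P = 119.625.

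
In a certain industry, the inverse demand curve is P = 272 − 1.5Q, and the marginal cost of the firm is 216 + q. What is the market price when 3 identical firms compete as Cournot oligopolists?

P = 236

Cournot with 3 identical firms: the symmetric best-response condition is 272 − 6q = 216 + q. Each firm produces q = 8, total output Q = 24, price P = 236.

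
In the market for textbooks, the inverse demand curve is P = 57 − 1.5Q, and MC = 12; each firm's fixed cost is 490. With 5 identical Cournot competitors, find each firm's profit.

π_i = −452.5

With 5 symmetric Cournot firms, each firm's FOC gives 57 − 9q = 12, so q = 5, Q = 5·5 = 25, and P = 19.5.
Each firm's profit = (19.5 − 12)·5 − 490 = −452.5.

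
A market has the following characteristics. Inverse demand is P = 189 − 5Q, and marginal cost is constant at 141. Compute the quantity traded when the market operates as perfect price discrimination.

Q = 9.6

With perfect price discrimination, output is the efficient level Q = 9.6 (where demand meets MC), but every buyer pays their willingness to pay: CS = 0 and PS = total surplus.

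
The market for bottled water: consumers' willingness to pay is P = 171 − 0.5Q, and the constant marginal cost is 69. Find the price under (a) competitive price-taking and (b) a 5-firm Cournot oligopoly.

Competition: P = 69; Cournot: P = 86

Competitive firms price at marginal cost: P = 69, giving Q = 204.
In a 5-firm Cournot equilibrium, symmetry and the first-order condition give q = (171 − 69)/(3) = 34. So Q = 170 and P = 86.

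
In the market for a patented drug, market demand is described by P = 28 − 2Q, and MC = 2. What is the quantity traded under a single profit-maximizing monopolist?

A monopolist chooses Q where MR = MC. MR = 28 − 4Q; setting this equal to 2 gives Q = 6.5 and P = 15.

Q = 6.5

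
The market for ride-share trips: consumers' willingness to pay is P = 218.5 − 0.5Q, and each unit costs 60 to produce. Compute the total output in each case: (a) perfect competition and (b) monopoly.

Competition: Q = 317; Monopoly: Q = 158.5

Under competition P = MC = 60, so Q = (218.5 − 60)/0.5 = 317.
Monopoly sets MR = MC: 218.5 − Q = 60 ⇒ Q = 158.5, P = 218.5 − 0.5·158.5 = 139.25.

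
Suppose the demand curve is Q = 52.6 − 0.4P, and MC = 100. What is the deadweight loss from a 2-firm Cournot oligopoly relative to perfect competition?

DWL = 22.05

Inverting demand: P = 131.5 − 2.5Q.
Perfect competition: P = MC = 100, so 131.5 − 2.5Q = 100 and Q = 12.6.
In a 2-firm Cournot equilibrium, symmetry and the first-order condition give q = (131.5 − 100)/(7.5) = 4.2. So Q = 8.4 and P = 110.5.
DWL is the triangle between Q = 8.4 and Q = 12.6: ½·(12.6 − 8.4)·(110.5 − 100) = 22.05.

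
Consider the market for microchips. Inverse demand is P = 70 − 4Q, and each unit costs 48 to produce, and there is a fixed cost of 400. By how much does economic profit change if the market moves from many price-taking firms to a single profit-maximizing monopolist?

Perfect competition: P = MC = 48, so 70 − 4Q = 48 and Q = 5.5.
Profit = (48 − 48)·5.5 − 400 = −400.
A monopolist chooses Q where MR = MC. MR = 70 − 8Q; setting this equal to 48 gives Q = 2.75 and P = 59.
Profit = (59 − 48)·2.75 − 400 = −369.75.
Change in economic profit: −369.75 − −400 = 30.25.

Economic profit rises by 30.25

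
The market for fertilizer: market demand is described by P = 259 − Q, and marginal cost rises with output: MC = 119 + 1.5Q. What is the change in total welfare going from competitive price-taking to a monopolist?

TS falls by 320

Under competition P = MC: 259 − Q = 119 + 1.5Q ⇒ Q = 56, P = 203.
CS = ½·(259 − 203)·56 = 1568; PS = (203·56 − 119·56 − ½·1.5·56²) = 2352; TS = 3920.
The monopolist equates marginal revenue to marginal cost: 259 − 2Q = 119 + 1.5Q, so Q = 40. From demand, P = 219.
CS = ½·(259 − 219)·40 = 800; PS = (219·40 − 119·40 − ½·1.5·40²) = 2800; TS = 3600.
Change in total welfare: 3600 − 3920 = −320.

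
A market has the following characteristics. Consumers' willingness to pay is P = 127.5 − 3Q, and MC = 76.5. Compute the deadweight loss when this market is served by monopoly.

Perfect competition: P = MC = 76.5, so 127.5 − 3Q = 76.5 and Q = 17.
A monopolist chooses Q where MR = MC. MR = 127.5 − 6Q; setting this equal to 76.5 gives Q = 8.5 and P = 102.
DWL is the triangle between Q = 8.5 and Q = 17: ½·(17 − 8.5)·(102 − 76.5) = 108.375.

DWL = 108.375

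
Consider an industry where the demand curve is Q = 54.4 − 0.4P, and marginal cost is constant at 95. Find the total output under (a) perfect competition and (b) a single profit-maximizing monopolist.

Inverting demand: P = 136 − 2.5Q.
Competitive firms price at marginal cost: P = 95, giving Q = 16.4.
Monopoly sets MR = MC: 136 − 5Q = 95 ⇒ Q = 8.2, P = 136 − 2.5·8.2 = 115.5.

Competition: Q = 16.4; Monopoly: Q = 8.2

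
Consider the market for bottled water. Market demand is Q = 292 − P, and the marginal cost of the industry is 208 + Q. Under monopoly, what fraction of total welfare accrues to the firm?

Inverting demand: P = 292 − Q.
A monopolist chooses Q where MR = MC. MR = 292 − 2Q; setting this equal to 208 + Q gives Q = 28 and P = 264.
CS = ½·(292 − 264)·28 = 392.
PS = P·Q − VC(Q) = 264·28 − (208·28 + ½·1·28²) = 1176.
Share captured = PS/TS = 1176/1568 = 0.75.

PS/TS = 0.75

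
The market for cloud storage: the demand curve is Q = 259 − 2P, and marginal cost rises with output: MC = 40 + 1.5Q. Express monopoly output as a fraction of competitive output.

Q_m/Q_c = 0.8

Inverting demand: P = 129.5 − 0.5Q.
The monopolist equates marginal revenue to marginal cost: 129.5 − Q = 40 + 1.5Q, so Q = 35.8. From demand, P = 111.6.
Competitive equilibrium sets price equal to marginal cost: 129.5 − 0.5Q = 40 + 1.5Q, so Q = 44.75 and P = 107.125.
Ratio Q_m/Q_c = 35.8/44.75 = 0.8.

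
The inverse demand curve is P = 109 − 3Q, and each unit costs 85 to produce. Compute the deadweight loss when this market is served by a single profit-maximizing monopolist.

Perfect competition: P = MC = 85, so 109 − 3Q = 85 and Q = 8.
Monopoly sets MR = MC: 109 − 6Q = 85 ⇒ Q = 4, P = 109 − 3·4 = 97.
DWL is the triangle between Q = 4 and Q = 8: ½·(8 − 4)·(97 − 85) = 24.

DWL = 24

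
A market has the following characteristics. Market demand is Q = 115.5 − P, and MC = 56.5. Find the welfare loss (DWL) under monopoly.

DWL = 435.125

Inverting demand: P = 115.5 − Q.
Competitive firms price at marginal cost: P = 56.5, giving Q = 59.
Monopoly sets MR = MC: 115.5 − 2Q = 56.5 ⇒ Q = 29.5, P = 115.5 − 29.5 = 86.
DWL is the triangle between Q = 29.5 and Q = 59: ½·(59 − 29.5)·(86 − 56.5) = 435.125.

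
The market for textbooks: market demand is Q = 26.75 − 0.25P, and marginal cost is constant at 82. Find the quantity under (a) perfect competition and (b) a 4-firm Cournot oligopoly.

Competition: Q = 6.25; Cournot: Q = 5

Inverting demand: P = 107 − 4Q.
Perfect competition: P = MC = 82, so 107 − 4Q = 82 and Q = 6.25.
In a 4-firm Cournot equilibrium, symmetry and the first-order condition give q = (107 − 82)/(20) = 1.25. So Q = 5 and P = 87.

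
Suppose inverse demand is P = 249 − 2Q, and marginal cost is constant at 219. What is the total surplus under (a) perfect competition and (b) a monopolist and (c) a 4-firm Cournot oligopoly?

Competition: TS = 225; Monopoly: TS = 168.75; Cournot: TS = 216

Under competition P = MC = 219, so Q = (249 − 219)/2 = 15.
CS = ½·(249 − 219)·15 = 225; PS = (219 − 219)·15 = 0; TS = 225.
The monopolist equates marginal revenue to marginal cost: 249 − 4Q = 219, so Q = 7.5. From demand, P = 234.
CS = ½·(249 − 234)·7.5 = 56.25; PS = (234 − 219)·7.5 = 112.5; TS = 168.75.
With 4 symmetric Cournot firms, each firm's FOC gives 249 − 10q = 219, so q = 3, Q = 4·3 = 12, and P = 225.
CS = ½·(249 − 225)·12 = 144; PS = (225 − 219)·12 = 72; TS = 216.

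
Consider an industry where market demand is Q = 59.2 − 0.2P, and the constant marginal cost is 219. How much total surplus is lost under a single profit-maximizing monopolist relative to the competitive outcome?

DWL = 148.225

Inverting demand: P = 296 − 5Q.
Under competition P = MC = 219, so Q = (296 − 219)/5 = 15.4.
A monopolist chooses Q where MR = MC. MR = 296 − 10Q; setting this equal to 219 gives Q = 7.7 and P = 257.5.
DWL is the triangle between Q = 7.7 and Q = 15.4: ½·(15.4 − 7.7)·(257.5 − 219) = 148.225.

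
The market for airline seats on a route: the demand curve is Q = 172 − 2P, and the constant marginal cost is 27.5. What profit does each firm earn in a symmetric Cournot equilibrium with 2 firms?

π_i = 760.5

Inverting demand: P = 86 − 0.5Q.
With 2 symmetric Cournot firms, each firm's FOC gives 86 − 1.5q = 27.5, so q = 39, Q = 2·39 = 78, and P = 47.
Each firm's profit = (47 − 27.5)·39 = 760.5.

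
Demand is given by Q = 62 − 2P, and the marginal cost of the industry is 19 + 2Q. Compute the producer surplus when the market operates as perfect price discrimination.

Inverting demand: P = 31 − 0.5Q.
Under first-degree price discrimination the firm charges each unit its demand price and produces up to where P = MC, i.e. Q = 4.8. Consumer surplus is zero; producer surplus equals total surplus.
PS = ½·(31 − 19)·4.8 = 28.8.

PS = 28.8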